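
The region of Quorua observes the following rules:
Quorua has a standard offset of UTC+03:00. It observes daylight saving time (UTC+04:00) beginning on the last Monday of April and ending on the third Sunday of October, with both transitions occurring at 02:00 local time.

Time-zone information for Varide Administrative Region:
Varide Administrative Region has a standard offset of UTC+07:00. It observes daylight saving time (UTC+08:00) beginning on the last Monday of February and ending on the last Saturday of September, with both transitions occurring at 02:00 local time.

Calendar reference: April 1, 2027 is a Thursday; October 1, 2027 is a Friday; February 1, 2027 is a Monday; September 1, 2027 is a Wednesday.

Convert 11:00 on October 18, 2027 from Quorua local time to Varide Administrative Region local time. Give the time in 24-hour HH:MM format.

1 April 2027 is a Thursday, so Mondays fall on 5, 12, 19, 26; the last is April 26.
1 October 2027 is a Friday, so the first Sunday is October 3 and the third is October 17.
October 18, 2027 does not fall between 26 April and 17 October, so daylight saving is not in effect and Quorua is at UTC+03:00.
11:00 Quorua − 3h = 08:00 UTC.
1 February 2027 is a Monday, so Mondays fall on 1, 8, 15, 22; the last is February 22.
1 September 2027 is a Wednesday, so Saturdays fall on 4, 11, 18, 25; the last is September 25.
At the standard offset (UTC+07:00), 08:00 UTC + 7h = 15:00 Varide Administrative Region standard time.
Daylight saving runs 22 February – 25 September; the standard-time date in Varide Administrative Region, October 18, 2027, is outside that window, so Varide Administrative Region is on standard time at UTC+07:00.
08:00 UTC + 7h = 15:00 Varide Administrative Region.

15:00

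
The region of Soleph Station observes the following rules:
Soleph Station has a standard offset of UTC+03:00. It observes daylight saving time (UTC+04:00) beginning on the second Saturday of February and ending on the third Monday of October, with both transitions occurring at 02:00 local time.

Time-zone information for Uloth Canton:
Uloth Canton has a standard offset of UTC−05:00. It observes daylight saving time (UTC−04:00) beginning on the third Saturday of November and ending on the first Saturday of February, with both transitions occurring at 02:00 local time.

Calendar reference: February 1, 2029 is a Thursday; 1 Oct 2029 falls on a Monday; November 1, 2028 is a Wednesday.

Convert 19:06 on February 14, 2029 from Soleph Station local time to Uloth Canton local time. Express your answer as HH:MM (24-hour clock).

1 February 2029 is a Thursday, so the first Saturday is February 3 and the second is February 10.
1 October 2029 is a Monday, so the first Monday is October 1 and the third is October 15.
February 14, 2029 falls between 10 February and 15 October, so daylight saving is in effect and Soleph Station is at UTC+04:00.
19:06 Soleph Station − 4h = 15:06 UTC.
1 November 2028 is a Wednesday, so the first Saturday is November 4 and the third is November 18.
1 February 2029 is a Thursday, so the first Saturday is February 3.
At the standard offset (UTC−05:00), 15:06 UTC − 5h = 10:06 Uloth Canton standard time.
The standard-time date in Uloth Canton, February 14, 2029, is outside the daylight-saving period (18 November 2028 – 3 February 2029), so Uloth Canton is on standard time, UTC−05:00.
15:06 UTC − 5h = 10:06 Uloth Canton.

10:06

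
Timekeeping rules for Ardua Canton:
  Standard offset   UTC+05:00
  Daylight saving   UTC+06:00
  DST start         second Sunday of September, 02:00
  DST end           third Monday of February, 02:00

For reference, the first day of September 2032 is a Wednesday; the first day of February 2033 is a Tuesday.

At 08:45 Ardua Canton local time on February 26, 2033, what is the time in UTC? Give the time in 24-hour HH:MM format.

1 September 2032 is a Wednesday, so the first Sunday is September 5 and the second is September 12.
1 February 2033 is a Tuesday, so the first Monday is February 7 and the third is February 21.
February 26, 2033 does not fall between 12 September 2032 and 21 February 2033, so daylight saving is not in effect and Ardua Canton is at UTC+05:00.
08:45 local − 5h = 03:45 UTC.

03:45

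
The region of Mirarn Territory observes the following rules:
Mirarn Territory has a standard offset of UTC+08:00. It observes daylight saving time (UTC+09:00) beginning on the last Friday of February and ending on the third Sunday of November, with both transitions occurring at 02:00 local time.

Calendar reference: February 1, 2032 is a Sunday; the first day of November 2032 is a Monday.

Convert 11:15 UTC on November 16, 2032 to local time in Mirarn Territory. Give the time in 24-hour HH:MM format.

20:15

1 February 2032 is a Sunday, so Fridays fall on 6, 13, 20, 27; the last is February 27.
1 November 2032 is a Monday, so the first Sunday is November 7 and the third is November 21.
At the standard offset (UTC+08:00), 11:15 UTC + 8h = 19:15 Mirarn Territory standard time.
The standard-time date in Mirarn Territory, November 16, 2032, lies within the daylight-saving period (27 February – 21 November), so Mirarn Territory is on daylight time, UTC+09:00.
11:15 UTC + 9h = 20:15 local.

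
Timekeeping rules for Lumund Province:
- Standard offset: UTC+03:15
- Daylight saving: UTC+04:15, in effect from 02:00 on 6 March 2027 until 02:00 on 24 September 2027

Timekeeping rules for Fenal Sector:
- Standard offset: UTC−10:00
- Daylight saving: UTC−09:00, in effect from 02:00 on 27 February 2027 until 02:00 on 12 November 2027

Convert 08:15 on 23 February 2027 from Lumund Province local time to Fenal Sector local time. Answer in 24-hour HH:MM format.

23 February 2027 is outside the daylight-saving period (6 March – 24 September), so Lumund Province is on standard time, UTC+03:15.
08:15 Lumund Province − 3h15m = 05:00 UTC.
At the standard offset (UTC−10:00), 05:00 UTC − 10h = 19:00 Fenal Sector standard time (rolling into the previous day, 22 February 2027).
Daylight saving runs 27 February – 12 November; the standard-time date in Fenal Sector, 22 February 2027, is outside that window, so Fenal Sector is on standard time at UTC−10:00.
05:00 UTC − 10h = 19:00 Fenal Sector (rolling into the previous day, 22 February 2027).

19:00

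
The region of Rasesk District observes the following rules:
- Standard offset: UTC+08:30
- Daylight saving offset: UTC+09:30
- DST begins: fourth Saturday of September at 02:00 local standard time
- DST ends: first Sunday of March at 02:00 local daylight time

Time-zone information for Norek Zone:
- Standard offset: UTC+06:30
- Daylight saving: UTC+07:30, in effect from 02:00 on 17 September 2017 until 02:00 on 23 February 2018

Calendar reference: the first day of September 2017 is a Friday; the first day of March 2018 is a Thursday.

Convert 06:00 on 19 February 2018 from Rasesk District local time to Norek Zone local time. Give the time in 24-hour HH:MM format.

1 September 2017 is a Friday, so the first Saturday is September 2 and the fourth is September 23.
1 March 2018 is a Thursday, so the first Sunday is March 4.
Daylight saving runs 23 September 2017 – 4 March 2018; 19 February 2018 is inside that window, so Rasesk District is at UTC+09:30.
06:00 Rasesk District − 9h30m = 20:30 UTC (rolling into the previous day, 18 February 2018).
At the standard offset (UTC+06:30), 20:30 UTC + 6h30m = 03:00 Norek Zone standard time (rolling into the next day, 19 February 2018).
Daylight saving runs 17 September 2017 – 23 February 2018; the standard-time date in Norek Zone, 19 February 2018, is inside that window, so Norek Zone is at UTC+07:30.
20:30 UTC + 7h30m = 04:00 Norek Zone (rolling into the next day, 19 February 2018).

04:00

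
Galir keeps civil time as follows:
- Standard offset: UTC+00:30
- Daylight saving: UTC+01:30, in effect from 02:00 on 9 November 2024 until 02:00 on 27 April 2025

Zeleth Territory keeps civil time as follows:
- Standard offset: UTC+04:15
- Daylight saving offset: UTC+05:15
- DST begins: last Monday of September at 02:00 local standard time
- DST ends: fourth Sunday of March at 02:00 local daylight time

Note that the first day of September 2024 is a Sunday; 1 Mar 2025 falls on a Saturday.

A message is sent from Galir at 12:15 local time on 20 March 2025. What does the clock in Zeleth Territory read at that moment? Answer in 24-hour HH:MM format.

20 March 2025 falls between 9 November 2024 and 27 April 2025, so daylight saving is in effect and Galir is at UTC+01:30.
12:15 Galir − 1h30m = 10:45 UTC.
1 September 2024 is a Sunday, so Mondays fall on 2, 9, 16, 23, 30; the last is September 30.
1 March 2025 is a Saturday, so the first Sunday is March 2 and the fourth is March 23.
At the standard offset (UTC+04:15), 10:45 UTC + 4h15m = 15:00 Zeleth Territory standard time.
The standard-time date in Zeleth Territory, 20 March 2025, lies within the daylight-saving period (30 September 2024 – 23 March 2025), so Zeleth Territory is on daylight time, UTC+05:15.
10:45 UTC + 5h15m = 16:00 Zeleth Territory.

16:00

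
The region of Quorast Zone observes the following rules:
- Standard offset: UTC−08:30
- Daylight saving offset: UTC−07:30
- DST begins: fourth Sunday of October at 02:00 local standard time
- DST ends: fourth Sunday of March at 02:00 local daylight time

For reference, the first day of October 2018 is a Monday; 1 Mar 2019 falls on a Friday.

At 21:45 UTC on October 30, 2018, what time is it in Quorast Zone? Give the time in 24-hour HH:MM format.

1 October 2018 is a Monday, so the first Sunday is October 7 and the fourth is October 28.
1 March 2019 is a Friday, so the first Sunday is March 3 and the fourth is March 24.
At the standard offset (UTC−08:30), 21:45 UTC − 8h30m = 13:15 Quorast Zone standard time.
The standard-time date in Quorast Zone, October 30, 2018, lies within the daylight-saving period (28 October 2018 – 24 March 2019), so Quorast Zone is on daylight time, UTC−07:30.
21:45 UTC − 7h30m = 14:15 local.

14:15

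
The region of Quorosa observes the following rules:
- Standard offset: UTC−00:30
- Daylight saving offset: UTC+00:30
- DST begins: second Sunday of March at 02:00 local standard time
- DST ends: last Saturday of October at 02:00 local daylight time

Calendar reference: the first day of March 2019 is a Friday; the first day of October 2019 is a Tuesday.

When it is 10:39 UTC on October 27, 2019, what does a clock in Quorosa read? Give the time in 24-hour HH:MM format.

10:09

1 March 2019 is a Friday, so the first Sunday is March 3 and the second is March 10.
1 October 2019 is a Tuesday, so Saturdays fall on 5, 12, 19, 26; the last is October 26.
At the standard offset (UTC−00:30), 10:39 UTC − 0h30m = 10:09 Quorosa standard time.
Daylight saving runs 10 March – 26 October; the standard-time date in Quorosa, October 27, 2019, is outside that window, so Quorosa is on standard time at UTC−00:30.
10:39 UTC − 0h30m = 10:09 local.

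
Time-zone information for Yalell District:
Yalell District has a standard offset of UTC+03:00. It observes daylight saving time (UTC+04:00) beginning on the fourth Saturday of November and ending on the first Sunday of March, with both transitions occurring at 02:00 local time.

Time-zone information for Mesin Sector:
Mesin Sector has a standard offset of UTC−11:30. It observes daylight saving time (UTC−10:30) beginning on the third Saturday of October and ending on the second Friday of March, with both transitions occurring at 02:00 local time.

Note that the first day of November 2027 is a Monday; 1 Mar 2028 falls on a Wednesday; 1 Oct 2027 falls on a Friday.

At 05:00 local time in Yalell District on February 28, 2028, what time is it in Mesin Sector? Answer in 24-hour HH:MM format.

1 November 2027 is a Monday, so the first Saturday is November 6 and the fourth is November 27.
1 March 2028 is a Wednesday, so the first Sunday is March 5.
Daylight saving runs 27 November 2027 – 5 March 2028; February 28, 2028 is inside that window, so Yalell District is at UTC+04:00.
05:00 Yalell District − 4h = 01:00 UTC.
1 October 2027 is a Friday, so the first Saturday is October 2 and the third is October 16.
1 March 2028 is a Wednesday, so the first Friday is March 3 and the second is March 10.
At the standard offset (UTC−11:30), 01:00 UTC − 11h30m = 13:30 Mesin Sector standard time (rolling into the previous day, 27 February 2028).
The standard-time date in Mesin Sector, February 27, 2028, falls between 16 October 2027 and 10 March 2028, so daylight saving is in effect and Mesin Sector is at UTC−10:30.
01:00 UTC − 10h30m = 14:30 Mesin Sector (rolling into the previous day, 27 February 2028).

14:30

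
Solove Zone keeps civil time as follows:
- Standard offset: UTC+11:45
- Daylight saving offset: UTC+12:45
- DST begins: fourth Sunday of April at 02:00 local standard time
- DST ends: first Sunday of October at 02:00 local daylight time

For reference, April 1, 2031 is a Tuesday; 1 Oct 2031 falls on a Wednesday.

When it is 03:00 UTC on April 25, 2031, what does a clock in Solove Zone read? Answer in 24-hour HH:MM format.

1 April 2031 is a Tuesday, so the first Sunday is April 6 and the fourth is April 27.
1 October 2031 is a Wednesday, so the first Sunday is October 5.
At the standard offset (UTC+11:45), 03:00 UTC + 11h45m = 14:45 Solove Zone standard time.
The standard-time date in Solove Zone, April 25, 2031, is outside the daylight-saving period (27 April – 5 October), so Solove Zone is on standard time, UTC+11:45.
03:00 UTC + 11h45m = 14:45 local.

14:45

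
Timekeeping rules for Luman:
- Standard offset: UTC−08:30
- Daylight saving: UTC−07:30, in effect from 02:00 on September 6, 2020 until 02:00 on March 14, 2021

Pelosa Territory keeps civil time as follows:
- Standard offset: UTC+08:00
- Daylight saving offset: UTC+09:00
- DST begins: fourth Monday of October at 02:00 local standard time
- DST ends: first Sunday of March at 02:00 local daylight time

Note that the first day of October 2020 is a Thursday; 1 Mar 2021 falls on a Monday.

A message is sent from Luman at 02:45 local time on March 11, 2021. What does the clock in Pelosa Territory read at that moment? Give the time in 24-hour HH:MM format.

March 11, 2021 lies within the daylight-saving period (6 September 2020 – 14 March 2021), so Luman is on daylight time, UTC−07:30.
02:45 Luman + 7h30m = 10:15 UTC.
1 October 2020 is a Thursday, so the first Monday is October 5 and the fourth is October 26.
1 March 2021 is a Monday, so the first Sunday is March 7.
At the standard offset (UTC+08:00), 10:15 UTC + 8h = 18:15 Pelosa Territory standard time.
The standard-time date in Pelosa Territory, March 11, 2021, does not fall between 26 October 2020 and 7 March 2021, so daylight saving is not in effect and Pelosa Territory is at UTC+08:00.
10:15 UTC + 8h = 18:15 Pelosa Territory.

18:15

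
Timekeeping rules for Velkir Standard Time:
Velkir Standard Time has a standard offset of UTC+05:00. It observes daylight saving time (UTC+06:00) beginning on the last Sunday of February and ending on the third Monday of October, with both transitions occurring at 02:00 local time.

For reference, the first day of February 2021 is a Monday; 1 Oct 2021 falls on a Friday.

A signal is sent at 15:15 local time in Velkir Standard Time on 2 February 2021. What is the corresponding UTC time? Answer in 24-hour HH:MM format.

1 February 2021 is a Monday, so Sundays fall on 7, 14, 21, 28; the last is February 28.
1 October 2021 is a Friday, so the first Monday is October 4 and the third is October 18.
Daylight saving runs 28 February – 18 October; 2 February 2021 is outside that window, so Velkir Standard Time is on standard time at UTC+05:00.
15:15 local − 5h = 10:15 UTC.

10:15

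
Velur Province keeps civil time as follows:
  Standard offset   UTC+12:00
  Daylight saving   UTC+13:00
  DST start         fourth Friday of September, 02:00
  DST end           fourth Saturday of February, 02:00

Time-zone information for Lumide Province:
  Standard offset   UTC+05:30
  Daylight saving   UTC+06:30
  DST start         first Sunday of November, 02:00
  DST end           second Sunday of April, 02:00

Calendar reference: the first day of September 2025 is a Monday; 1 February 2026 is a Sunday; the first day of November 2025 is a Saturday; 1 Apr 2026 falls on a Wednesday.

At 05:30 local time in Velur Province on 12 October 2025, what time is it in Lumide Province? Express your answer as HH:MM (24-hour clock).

22:00

1 September 2025 is a Monday, so the first Friday is September 5 and the fourth is September 26.
1 February 2026 is a Sunday, so the first Saturday is February 7 and the fourth is February 28.
Daylight saving runs 26 September 2025 – 28 February 2026; 12 October 2025 is inside that window, so Velur Province is at UTC+13:00.
05:30 Velur Province − 13h = 16:30 UTC (rolling into the previous day, 11 October 2025).
1 November 2025 is a Saturday, so the first Sunday is November 2.
1 April 2026 is a Wednesday, so the first Sunday is April 5 and the second is April 12.
At the standard offset (UTC+05:30), 16:30 UTC + 5h30m = 22:00 Lumide Province standard time.
The standard-time date in Lumide Province, 11 October 2025, is outside the daylight-saving period (2 November 2025 – 12 April 2026), so Lumide Province is on standard time, UTC+05:30.
16:30 UTC + 5h30m = 22:00 Lumide Province.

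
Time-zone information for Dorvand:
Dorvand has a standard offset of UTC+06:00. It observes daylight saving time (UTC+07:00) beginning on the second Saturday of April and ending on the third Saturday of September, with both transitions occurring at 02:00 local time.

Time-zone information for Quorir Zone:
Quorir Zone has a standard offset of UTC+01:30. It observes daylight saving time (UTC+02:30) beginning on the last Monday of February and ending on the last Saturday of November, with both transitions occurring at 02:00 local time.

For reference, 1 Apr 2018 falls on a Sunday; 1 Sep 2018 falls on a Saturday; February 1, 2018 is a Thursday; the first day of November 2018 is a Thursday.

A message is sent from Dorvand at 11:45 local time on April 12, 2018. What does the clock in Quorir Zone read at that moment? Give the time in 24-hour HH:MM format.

1 April 2018 is a Sunday, so the first Saturday is April 7 and the second is April 14.
1 September 2018 is a Saturday, so the first Saturday is September 1 and the third is September 15.
April 12, 2018 does not fall between 14 April and 15 September, so daylight saving is not in effect and Dorvand is at UTC+06:00.
11:45 Dorvand − 6h = 05:45 UTC.
1 February 2018 is a Thursday, so Mondays fall on 5, 12, 19, 26; the last is February 26.
1 November 2018 is a Thursday, so Saturdays fall on 3, 10, 17, 24; the last is November 24.
At the standard offset (UTC+01:30), 05:45 UTC + 1h30m = 07:15 Quorir Zone standard time.
The standard-time date in Quorir Zone, April 12, 2018, lies within the daylight-saving period (26 February – 24 November), so Quorir Zone is on daylight time, UTC+02:30.
05:45 UTC + 2h30m = 08:15 Quorir Zone.

08:15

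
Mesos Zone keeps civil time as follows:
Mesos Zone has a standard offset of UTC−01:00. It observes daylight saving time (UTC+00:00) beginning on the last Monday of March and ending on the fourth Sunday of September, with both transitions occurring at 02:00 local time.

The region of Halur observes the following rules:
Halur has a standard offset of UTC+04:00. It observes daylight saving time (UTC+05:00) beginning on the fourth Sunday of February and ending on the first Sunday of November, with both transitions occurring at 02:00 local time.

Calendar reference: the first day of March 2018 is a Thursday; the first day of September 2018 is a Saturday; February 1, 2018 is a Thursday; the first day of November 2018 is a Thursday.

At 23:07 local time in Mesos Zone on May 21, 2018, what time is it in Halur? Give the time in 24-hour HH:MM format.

1 March 2018 is a Thursday, so Mondays fall on 5, 12, 19, 26; the last is March 26.
1 September 2018 is a Saturday, so the first Sunday is September 2 and the fourth is September 23.
Daylight saving runs 26 March – 23 September; May 21, 2018 is inside that window, so Mesos Zone is at UTC+00:00.
23:07 Mesos Zone − 0h = 23:07 UTC.
1 February 2018 is a Thursday, so the first Sunday is February 4 and the fourth is February 25.
1 November 2018 is a Thursday, so the first Sunday is November 4.
At the standard offset (UTC+04:00), 23:07 UTC + 4h = 03:07 Halur standard time (rolling into the next day, 22 May 2018).
The standard-time date in Halur, May 22, 2018, falls between 25 February and 4 November, so daylight saving is in effect and Halur is at UTC+05:00.
23:07 UTC + 5h = 04:07 Halur (rolling into the next day, 22 May 2018).

04:07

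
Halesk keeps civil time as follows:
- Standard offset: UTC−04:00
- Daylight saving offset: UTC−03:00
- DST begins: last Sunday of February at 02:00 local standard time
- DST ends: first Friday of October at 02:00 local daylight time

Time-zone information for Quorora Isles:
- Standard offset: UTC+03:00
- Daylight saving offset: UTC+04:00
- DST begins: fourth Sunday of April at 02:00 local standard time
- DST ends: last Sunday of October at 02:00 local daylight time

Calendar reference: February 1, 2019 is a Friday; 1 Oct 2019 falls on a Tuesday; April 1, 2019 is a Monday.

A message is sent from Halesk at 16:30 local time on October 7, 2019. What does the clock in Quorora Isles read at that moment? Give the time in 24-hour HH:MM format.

00:30

1 February 2019 is a Friday, so Sundays fall on 3, 10, 17, 24; the last is February 24.
1 October 2019 is a Tuesday, so the first Friday is October 4.
October 7, 2019 does not fall between 24 February and 4 October, so daylight saving is not in effect and Halesk is at UTC−04:00.
16:30 Halesk + 4h = 20:30 UTC.
1 April 2019 is a Monday, so the first Sunday is April 7 and the fourth is April 28.
1 October 2019 is a Tuesday, so Sundays fall on 6, 13, 20, 27; the last is October 27.
At the standard offset (UTC+03:00), 20:30 UTC + 3h = 23:30 Quorora Isles standard time.
Daylight saving runs 28 April – 27 October; the standard-time date in Quorora Isles, October 7, 2019, is inside that window, so Quorora Isles is at UTC+04:00.
20:30 UTC + 4h = 00:30 Quorora Isles (rolling into the next day, 8 October 2019).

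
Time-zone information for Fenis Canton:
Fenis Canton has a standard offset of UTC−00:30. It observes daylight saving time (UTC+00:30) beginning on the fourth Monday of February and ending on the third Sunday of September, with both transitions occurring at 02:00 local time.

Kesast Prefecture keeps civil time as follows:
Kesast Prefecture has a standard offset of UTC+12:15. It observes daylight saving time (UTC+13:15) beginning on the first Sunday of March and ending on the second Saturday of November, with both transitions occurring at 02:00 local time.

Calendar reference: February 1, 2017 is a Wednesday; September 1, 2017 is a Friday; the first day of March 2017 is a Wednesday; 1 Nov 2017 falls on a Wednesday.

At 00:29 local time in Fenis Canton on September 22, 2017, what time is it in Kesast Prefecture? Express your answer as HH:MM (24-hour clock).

1 February 2017 is a Wednesday, so the first Monday is February 6 and the fourth is February 27.
1 September 2017 is a Friday, so the first Sunday is September 3 and the third is September 17.
September 22, 2017 does not fall between 27 February and 17 September, so daylight saving is not in effect and Fenis Canton is at UTC−00:30.
00:29 Fenis Canton + 0h30m = 00:59 UTC.
1 March 2017 is a Wednesday, so the first Sunday is March 5.
1 November 2017 is a Wednesday, so the first Saturday is November 4 and the second is November 11.
At the standard offset (UTC+12:15), 00:59 UTC + 12h15m = 13:14 Kesast Prefecture standard time.
Daylight saving runs 5 March – 11 November; the standard-time date in Kesast Prefecture, September 22, 2017, is inside that window, so Kesast Prefecture is at UTC+13:15.
00:59 UTC + 13h15m = 14:14 Kesast Prefecture.

14:14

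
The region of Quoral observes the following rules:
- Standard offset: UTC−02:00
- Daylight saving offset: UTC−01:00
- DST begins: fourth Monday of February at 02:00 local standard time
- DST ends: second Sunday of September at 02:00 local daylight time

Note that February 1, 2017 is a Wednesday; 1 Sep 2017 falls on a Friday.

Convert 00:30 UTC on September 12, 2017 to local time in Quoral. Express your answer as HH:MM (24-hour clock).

1 February 2017 is a Wednesday, so the first Monday is February 6 and the fourth is February 27.
1 September 2017 is a Friday, so the first Sunday is September 3 and the second is September 10.
At the standard offset (UTC−02:00), 00:30 UTC − 2h = 22:30 Quoral standard time (rolling into the previous day, 11 September 2017).
Daylight saving runs 27 February – 10 September; the standard-time date in Quoral, September 11, 2017, is outside that window, so Quoral is on standard time at UTC−02:00.
00:30 UTC − 2h = 22:30 local (rolling into the previous day, 11 September 2017).

22:30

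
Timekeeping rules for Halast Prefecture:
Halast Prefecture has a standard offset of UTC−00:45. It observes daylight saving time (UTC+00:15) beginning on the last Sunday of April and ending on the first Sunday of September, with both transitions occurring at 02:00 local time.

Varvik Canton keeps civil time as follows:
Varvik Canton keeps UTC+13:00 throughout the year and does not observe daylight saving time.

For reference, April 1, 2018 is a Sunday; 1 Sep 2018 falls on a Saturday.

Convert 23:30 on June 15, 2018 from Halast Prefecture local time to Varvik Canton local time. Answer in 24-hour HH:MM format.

1 April 2018 is a Sunday, so Sundays fall on 1, 8, 15, 22, 29; the last is April 29.
1 September 2018 is a Saturday, so the first Sunday is September 2.
June 15, 2018 lies within the daylight-saving period (29 April – 2 September), so Halast Prefecture is on daylight time, UTC+00:15.
23:30 Halast Prefecture − 0h15m = 23:15 UTC.
Varvik Canton stays on UTC+13:00 all year.
23:15 UTC + 13h = 12:15 Varvik Canton (rolling into the next day, 16 June 2018).

12:15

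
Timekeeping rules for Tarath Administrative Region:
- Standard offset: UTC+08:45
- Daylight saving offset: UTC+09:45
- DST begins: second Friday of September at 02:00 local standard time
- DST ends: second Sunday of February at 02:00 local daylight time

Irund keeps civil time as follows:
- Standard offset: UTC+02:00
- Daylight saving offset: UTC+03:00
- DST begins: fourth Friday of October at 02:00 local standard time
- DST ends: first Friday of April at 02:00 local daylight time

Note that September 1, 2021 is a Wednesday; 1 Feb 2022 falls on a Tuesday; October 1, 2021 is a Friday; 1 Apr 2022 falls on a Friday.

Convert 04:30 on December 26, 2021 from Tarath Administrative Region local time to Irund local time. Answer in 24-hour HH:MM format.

1 September 2021 is a Wednesday, so the first Friday is September 3 and the second is September 10.
1 February 2022 is a Tuesday, so the first Sunday is February 6 and the second is February 13.
December 26, 2021 falls between 10 September 2021 and 13 February 2022, so daylight saving is in effect and Tarath Administrative Region is at UTC+09:45.
04:30 Tarath Administrative Region − 9h45m = 18:45 UTC (rolling into the previous day, 25 December 2021).
1 October 2021 is a Friday, so the first Friday is October 1 and the fourth is October 22.
1 April 2022 is a Friday, so the first Friday is April 1.
At the standard offset (UTC+02:00), 18:45 UTC + 2h = 20:45 Irund standard time.
The standard-time date in Irund, December 25, 2021, lies within the daylight-saving period (22 October 2021 – 1 April 2022), so Irund is on daylight time, UTC+03:00.
18:45 UTC + 3h = 21:45 Irund.

21:45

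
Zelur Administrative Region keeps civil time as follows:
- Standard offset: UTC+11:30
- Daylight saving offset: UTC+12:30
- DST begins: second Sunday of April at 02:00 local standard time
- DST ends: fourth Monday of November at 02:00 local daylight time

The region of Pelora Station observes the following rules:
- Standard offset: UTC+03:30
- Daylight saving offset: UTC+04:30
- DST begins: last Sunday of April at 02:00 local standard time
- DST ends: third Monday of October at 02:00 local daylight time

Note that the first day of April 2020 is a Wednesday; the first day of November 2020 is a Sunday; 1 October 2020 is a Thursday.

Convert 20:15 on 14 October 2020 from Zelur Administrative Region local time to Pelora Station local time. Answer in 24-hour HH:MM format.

12:15

1 April 2020 is a Wednesday, so the first Sunday is April 5 and the second is April 12.
1 November 2020 is a Sunday, so the first Monday is November 2 and the fourth is November 23.
Daylight saving runs 12 April – 23 November; 14 October 2020 is inside that window, so Zelur Administrative Region is at UTC+12:30.
20:15 Zelur Administrative Region − 12h30m = 07:45 UTC.
1 April 2020 is a Wednesday, so Sundays fall on 5, 12, 19, 26; the last is April 26.
1 October 2020 is a Thursday, so the first Monday is October 5 and the third is October 19.
At the standard offset (UTC+03:30), 07:45 UTC + 3h30m = 11:15 Pelora Station standard time.
The standard-time date in Pelora Station, 14 October 2020, falls between 26 April and 19 October, so daylight saving is in effect and Pelora Station is at UTC+04:30.
07:45 UTC + 4h30m = 12:15 Pelora Station.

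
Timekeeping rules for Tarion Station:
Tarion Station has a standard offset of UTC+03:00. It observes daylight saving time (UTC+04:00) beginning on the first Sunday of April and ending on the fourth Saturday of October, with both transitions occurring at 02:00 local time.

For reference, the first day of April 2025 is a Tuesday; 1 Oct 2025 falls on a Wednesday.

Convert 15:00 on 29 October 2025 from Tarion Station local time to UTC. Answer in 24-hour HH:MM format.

1 April 2025 is a Tuesday, so the first Sunday is April 6.
1 October 2025 is a Wednesday, so the first Saturday is October 4 and the fourth is October 25.
29 October 2025 does not fall between 6 April and 25 October, so daylight saving is not in effect and Tarion Station is at UTC+03:00.
15:00 local − 3h = 12:00 UTC.

12:00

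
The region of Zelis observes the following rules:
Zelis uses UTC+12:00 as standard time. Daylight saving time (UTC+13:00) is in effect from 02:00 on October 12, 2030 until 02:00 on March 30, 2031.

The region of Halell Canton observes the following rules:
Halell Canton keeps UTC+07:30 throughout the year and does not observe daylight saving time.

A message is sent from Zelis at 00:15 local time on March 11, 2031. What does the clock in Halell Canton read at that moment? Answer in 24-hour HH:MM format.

18:45

March 11, 2031 falls between 12 October 2030 and 30 March 2031, so daylight saving is in effect and Zelis is at UTC+13:00.
00:15 Zelis − 13h = 11:15 UTC (rolling into the previous day, 10 March 2031).
Halell Canton stays on UTC+07:30 all year.
11:15 UTC + 7h30m = 18:45 Halell Canton.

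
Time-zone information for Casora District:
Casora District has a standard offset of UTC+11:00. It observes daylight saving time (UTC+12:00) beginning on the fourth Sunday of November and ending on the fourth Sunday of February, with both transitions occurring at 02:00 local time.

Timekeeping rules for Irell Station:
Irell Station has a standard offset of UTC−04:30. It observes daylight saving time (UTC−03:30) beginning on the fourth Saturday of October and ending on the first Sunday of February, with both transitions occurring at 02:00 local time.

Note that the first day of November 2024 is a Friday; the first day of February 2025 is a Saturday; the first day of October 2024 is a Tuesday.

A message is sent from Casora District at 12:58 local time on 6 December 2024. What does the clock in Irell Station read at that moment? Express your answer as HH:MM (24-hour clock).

21:28

1 November 2024 is a Friday, so the first Sunday is November 3 and the fourth is November 24.
1 February 2025 is a Saturday, so the first Sunday is February 2 and the fourth is February 23.
6 December 2024 falls between 24 November 2024 and 23 February 2025, so daylight saving is in effect and Casora District is at UTC+12:00.
12:58 Casora District − 12h = 00:58 UTC.
1 October 2024 is a Tuesday, so the first Saturday is October 5 and the fourth is October 26.
1 February 2025 is a Saturday, so the first Sunday is February 2.
At the standard offset (UTC−04:30), 00:58 UTC − 4h30m = 20:28 Irell Station standard time (rolling into the previous day, 5 December 2024).
The standard-time date in Irell Station, 5 December 2024, lies within the daylight-saving period (26 October 2024 – 2 February 2025), so Irell Station is on daylight time, UTC−03:30.
00:58 UTC − 3h30m = 21:28 Irell Station (rolling into the previous day, 5 December 2024).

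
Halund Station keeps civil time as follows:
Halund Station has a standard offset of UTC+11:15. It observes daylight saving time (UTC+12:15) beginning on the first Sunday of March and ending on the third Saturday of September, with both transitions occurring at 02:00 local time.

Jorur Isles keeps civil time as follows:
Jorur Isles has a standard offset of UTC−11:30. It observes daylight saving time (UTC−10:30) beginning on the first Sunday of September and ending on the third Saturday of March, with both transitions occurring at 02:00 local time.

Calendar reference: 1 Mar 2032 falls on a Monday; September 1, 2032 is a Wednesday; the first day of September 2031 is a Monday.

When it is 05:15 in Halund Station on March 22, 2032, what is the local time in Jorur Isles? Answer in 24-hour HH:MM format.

05:30

1 March 2032 is a Monday, so the first Sunday is March 7.
1 September 2032 is a Wednesday, so the first Saturday is September 4 and the third is September 18.
March 22, 2032 falls between 7 March and 18 September, so daylight saving is in effect and Halund Station is at UTC+12:15.
05:15 Halund Station − 12h15m = 17:00 UTC (rolling into the previous day, 21 March 2032).
1 September 2031 is a Monday, so the first Sunday is September 7.
1 March 2032 is a Monday, so the first Saturday is March 6 and the third is March 20.
At the standard offset (UTC−11:30), 17:00 UTC − 11h30m = 05:30 Jorur Isles standard time.
The standard-time date in Jorur Isles, March 21, 2032, does not fall between 7 September 2031 and 20 March 2032, so daylight saving is not in effect and Jorur Isles is at UTC−11:30.
17:00 UTC − 11h30m = 05:30 Jorur Isles.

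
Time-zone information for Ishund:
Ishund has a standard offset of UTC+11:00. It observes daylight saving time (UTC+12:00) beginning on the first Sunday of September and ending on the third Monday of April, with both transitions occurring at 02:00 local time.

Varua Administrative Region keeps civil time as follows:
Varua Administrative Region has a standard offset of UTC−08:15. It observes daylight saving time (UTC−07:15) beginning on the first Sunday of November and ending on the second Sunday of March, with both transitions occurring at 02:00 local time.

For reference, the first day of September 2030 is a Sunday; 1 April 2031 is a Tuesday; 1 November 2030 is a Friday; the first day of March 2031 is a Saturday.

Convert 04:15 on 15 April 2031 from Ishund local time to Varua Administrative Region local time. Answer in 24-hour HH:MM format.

08:00

1 September 2030 is a Sunday, so the first Sunday is September 1.
1 April 2031 is a Tuesday, so the first Monday is April 7 and the third is April 21.
15 April 2031 lies within the daylight-saving period (1 September 2030 – 21 April 2031), so Ishund is on daylight time, UTC+12:00.
04:15 Ishund − 12h = 16:15 UTC (rolling into the previous day, 14 April 2031).
1 November 2030 is a Friday, so the first Sunday is November 3.
1 March 2031 is a Saturday, so the first Sunday is March 2 and the second is March 9.
At the standard offset (UTC−08:15), 16:15 UTC − 8h15m = 08:00 Varua Administrative Region standard time.
The standard-time date in Varua Administrative Region, 14 April 2031, is outside the daylight-saving period (3 November 2030 – 9 March 2031), so Varua Administrative Region is on standard time, UTC−08:15.
16:15 UTC − 8h15m = 08:00 Varua Administrative Region.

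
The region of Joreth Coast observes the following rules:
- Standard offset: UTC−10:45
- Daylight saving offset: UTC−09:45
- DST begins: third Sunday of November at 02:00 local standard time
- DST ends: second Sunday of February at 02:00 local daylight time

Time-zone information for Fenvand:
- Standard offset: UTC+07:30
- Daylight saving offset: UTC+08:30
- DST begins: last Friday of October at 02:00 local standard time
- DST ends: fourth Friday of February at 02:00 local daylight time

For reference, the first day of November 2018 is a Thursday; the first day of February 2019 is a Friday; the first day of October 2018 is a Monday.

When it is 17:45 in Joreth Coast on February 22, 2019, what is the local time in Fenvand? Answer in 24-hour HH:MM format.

12:00

1 November 2018 is a Thursday, so the first Sunday is November 4 and the third is November 18.
1 February 2019 is a Friday, so the first Sunday is February 3 and the second is February 10.
Daylight saving runs 18 November 2018 – 10 February 2019; February 22, 2019 is outside that window, so Joreth Coast is on standard time at UTC−10:45.
17:45 Joreth Coast + 10h45m = 04:30 UTC (rolling into the next day, 23 February 2019).
1 October 2018 is a Monday, so Fridays fall on 5, 12, 19, 26; the last is October 26.
1 February 2019 is a Friday, so the first Friday is February 1 and the fourth is February 22.
At the standard offset (UTC+07:30), 04:30 UTC + 7h30m = 12:00 Fenvand standard time.
Daylight saving runs 26 October 2018 – 22 February 2019; the standard-time date in Fenvand, February 23, 2019, is outside that window, so Fenvand is on standard time at UTC+07:30.
04:30 UTC + 7h30m = 12:00 Fenvand.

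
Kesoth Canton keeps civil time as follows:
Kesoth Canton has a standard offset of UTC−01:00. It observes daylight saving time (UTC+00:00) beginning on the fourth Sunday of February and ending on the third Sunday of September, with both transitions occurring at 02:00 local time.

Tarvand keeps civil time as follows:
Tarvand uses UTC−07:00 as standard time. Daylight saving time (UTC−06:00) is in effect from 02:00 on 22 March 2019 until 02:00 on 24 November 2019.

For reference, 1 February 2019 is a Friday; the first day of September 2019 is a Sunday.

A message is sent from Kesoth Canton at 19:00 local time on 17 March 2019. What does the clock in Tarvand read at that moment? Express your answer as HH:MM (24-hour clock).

1 February 2019 is a Friday, so the first Sunday is February 3 and the fourth is February 24.
1 September 2019 is a Sunday, so the first Sunday is September 1 and the third is September 15.
Daylight saving runs 24 February – 15 September; 17 March 2019 is inside that window, so Kesoth Canton is at UTC+00:00.
19:00 Kesoth Canton − 0h = 19:00 UTC.
At the standard offset (UTC−07:00), 19:00 UTC − 7h = 12:00 Tarvand standard time.
The standard-time date in Tarvand, 17 March 2019, does not fall between 22 March and 24 November, so daylight saving is not in effect and Tarvand is at UTC−07:00.
19:00 UTC − 7h = 12:00 Tarvand.

12:00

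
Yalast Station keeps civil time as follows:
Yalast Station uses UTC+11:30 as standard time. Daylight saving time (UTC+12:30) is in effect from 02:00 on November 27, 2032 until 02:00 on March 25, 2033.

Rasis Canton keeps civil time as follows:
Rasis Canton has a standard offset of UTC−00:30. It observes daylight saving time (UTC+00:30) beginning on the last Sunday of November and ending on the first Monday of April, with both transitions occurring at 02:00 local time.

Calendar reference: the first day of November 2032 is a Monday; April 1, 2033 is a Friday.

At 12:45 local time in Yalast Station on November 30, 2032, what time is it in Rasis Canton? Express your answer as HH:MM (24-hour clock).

00:45

Daylight saving runs 27 November 2032 – 25 March 2033; November 30, 2032 is inside that window, so Yalast Station is at UTC+12:30.
12:45 Yalast Station − 12h30m = 00:15 UTC.
1 November 2032 is a Monday, so Sundays fall on 7, 14, 21, 28; the last is November 28.
1 April 2033 is a Friday, so the first Monday is April 4.
At the standard offset (UTC−00:30), 00:15 UTC − 0h30m = 23:45 Rasis Canton standard time (rolling into the previous day, 29 November 2032).
The standard-time date in Rasis Canton, November 29, 2032, falls between 28 November 2032 and 4 April 2033, so daylight saving is in effect and Rasis Canton is at UTC+00:30.
00:15 UTC + 0h30m = 00:45 Rasis Canton.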